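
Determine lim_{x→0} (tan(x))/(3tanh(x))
Both numerator and denominator → 0 as x → 0; this is a 0/0 indeterminate form.
Expand each to leading order near x = 0: numerator ~ x, denominator ~ 3·x.
The limit of the ratio is 1/3.

Final answer: 1/3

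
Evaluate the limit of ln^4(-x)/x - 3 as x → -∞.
The quotient is an ∞/∞ indeterminate form as x → -∞.
Compare growth rates of the dominant terms (exponentials ≫ polynomials ≫ logarithms), or apply L'Hôpital's rule; the quotient → 0.
Adding the constant: 0 - 3 = -3. Limit = -3.

Final answer: -3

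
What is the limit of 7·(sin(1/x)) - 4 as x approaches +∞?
Evaluate the dominant behaviour as x → +∞; each term tends to a finite value or vanishes.
Limit = -4.

Final answer: -4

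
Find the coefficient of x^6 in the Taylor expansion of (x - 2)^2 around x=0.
Expand to order 6: (x - 2)^2 = x^2 - 4·x + 4 + O(x^7).
The coefficient of x^6 is 0.

Final answer: 0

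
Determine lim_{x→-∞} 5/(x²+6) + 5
Evaluate the dominant behaviour as x → -∞; each term tends to a finite value or vanishes.
Limit = 5.

Final answer: 5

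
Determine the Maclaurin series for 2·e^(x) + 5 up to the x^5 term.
x^5/60 + x^4/12 + x^3/3 + x^2 + 2·x + 7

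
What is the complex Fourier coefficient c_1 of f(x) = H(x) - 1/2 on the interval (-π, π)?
Compute the real Fourier coefficients first: a_1 = 0, b_1 = 2/π.
Then c_1 = (a_1 − i·b_1)/2 = -i/π.

Final answer: -i/π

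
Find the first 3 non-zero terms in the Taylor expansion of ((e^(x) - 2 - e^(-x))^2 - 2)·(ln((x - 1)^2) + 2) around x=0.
22·x^2 - 20·x + 4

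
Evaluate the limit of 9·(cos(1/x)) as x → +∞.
Evaluate the dominant behaviour as x → +∞; each term tends to a finite value or vanishes.
Limit = 9.

Final answer: 9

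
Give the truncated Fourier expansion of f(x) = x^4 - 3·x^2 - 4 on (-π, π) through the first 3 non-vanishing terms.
(60 - 8·π^2)·cos(x) + (-6 + 2·π^2)·cos(2·x) - π^2 - 4 + π^4/5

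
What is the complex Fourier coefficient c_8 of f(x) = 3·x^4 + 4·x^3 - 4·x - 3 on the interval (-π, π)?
Compute the real Fourier coefficients first: a_8 = -9/256 + 3·π^2/8, b_8 = 35/32 - π^2.
Then c_8 = (a_8 − i·b_8)/2 = -9/512 + 3·π^2/16 - 35·i/64 + i·π^2/2.

Final answer: -9/512 + 3·π^2/16 - 35·i/64 + i·π^2/2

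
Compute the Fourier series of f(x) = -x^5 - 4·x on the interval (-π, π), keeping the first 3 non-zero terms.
(-248 - 2·π^4 + 40·π^2)·sin(x) + (-5·π^2 + 23/2 + π^4)·sin(2·x) + (-2·π^4/3 - 296/81 + 40·π^2/27)·sin(3·x)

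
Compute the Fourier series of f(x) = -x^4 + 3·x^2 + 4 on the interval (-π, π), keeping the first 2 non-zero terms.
(-60 + 8·π^2)·cos(x) - π^4/5 + 4 + π^2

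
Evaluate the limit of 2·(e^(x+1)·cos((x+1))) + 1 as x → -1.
Direct substitution at x = -1 gives 3.

Final answer: 3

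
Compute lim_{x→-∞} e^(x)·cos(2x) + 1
Evaluate the dominant behaviour as x → -∞; each term tends to a finite value or vanishes.
Limit = 1.

Final answer: 1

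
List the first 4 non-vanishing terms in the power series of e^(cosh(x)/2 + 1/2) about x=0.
49·e·x^6/5760 + 5·e·x^4/96 + e·x^2/4 + e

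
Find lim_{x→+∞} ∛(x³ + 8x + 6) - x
This is an ∞ − ∞ indeterminate form.
Multiply by (A² + AB + B²)/(A² + AB + B²) where A = ∛(x³+8x + 6), B = x to use A³ − B³ = (A−B)(A²+AB+B²); the x³ terms cancel, leaving (8x + 6)/(A²+AB+B²) with denominator ~ 3x², so the limit is 0.
Limit = 0.

Final answer: 0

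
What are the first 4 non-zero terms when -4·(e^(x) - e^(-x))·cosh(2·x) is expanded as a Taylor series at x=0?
-1093·x^7/630 - 121·x^5/15 - 52·x^3/3 - 8·x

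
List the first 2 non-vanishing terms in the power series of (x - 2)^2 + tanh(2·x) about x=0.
4 - 2·x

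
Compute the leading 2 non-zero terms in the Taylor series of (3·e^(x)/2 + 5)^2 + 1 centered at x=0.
39·x/2 + 173/4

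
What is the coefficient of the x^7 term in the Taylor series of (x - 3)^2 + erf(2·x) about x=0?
Expand to order 7: (x - 3)^2 + erf(2·x) = -128·x^7/(21·√(π)) + 32·x^5/(5·√(π)) - 16·x^3/(3·√(π)) + x^2 + x·(-6 + 4/√(π)) + 9 + O(x^8).
The coefficient of x^7 is -128/(21·√(π)).

Final answer: -128/(21·√(π))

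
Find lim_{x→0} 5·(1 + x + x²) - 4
Direct substitution at x = 0 gives 1.

Final answer: 1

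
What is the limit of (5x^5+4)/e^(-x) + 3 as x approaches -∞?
The quotient is an ∞/∞ indeterminate form as x → -∞.
Compare growth rates of the dominant terms (exponentials ≫ polynomials ≫ logarithms), or apply L'Hôpital's rule; the quotient → 0.
Adding the constant: 0 + 3 = 3. Limit = 3.

Final answer: 3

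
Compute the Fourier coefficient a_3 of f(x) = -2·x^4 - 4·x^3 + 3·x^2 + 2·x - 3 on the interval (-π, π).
a_3 = (1/π) ∫_{-π}^{π} f(x)·cos(3x) dx.
Evaluate the integral (use parity and integration by parts as needed): a_3 = -68/27 + 16·π^2/9.

Final answer: -68/27 + 16·π^2/9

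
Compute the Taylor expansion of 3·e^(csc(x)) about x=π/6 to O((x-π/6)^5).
3·e^(2) - 6·√(3)·e^(2)·(x - π/6) + 39·e^(2)·(x - π/6)^2 - 77·√(3)·e^(2)·(x - π/6)^3 + 1727·e^(2)·(x - π/6)^4/4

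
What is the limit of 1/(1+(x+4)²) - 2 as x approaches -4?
Direct substitution at x = -4 gives -1.

Final answer: -1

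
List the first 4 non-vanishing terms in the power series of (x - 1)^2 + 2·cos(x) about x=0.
-x^6/360 + x^4/12 - 2·x + 3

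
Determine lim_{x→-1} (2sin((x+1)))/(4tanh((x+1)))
Both numerator and denominator → 0 as x → -1; this is a 0/0 indeterminate form.
Expand each to leading order near x = -1: numerator ~ 2·(x + 1), denominator ~ 4·(x + 1).
The limit of the ratio is 1/2.

Final answer: 1/2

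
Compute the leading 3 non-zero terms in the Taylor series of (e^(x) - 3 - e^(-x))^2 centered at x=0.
4·x^2 - 12·x + 9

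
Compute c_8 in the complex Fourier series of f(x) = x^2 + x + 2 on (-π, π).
Compute the real Fourier coefficients first: a_8 = 1/16, b_8 = -1/4.
Then c_8 = (a_8 − i·b_8)/2 = 1/32 + i/8.

Final answer: 1/32 + i/8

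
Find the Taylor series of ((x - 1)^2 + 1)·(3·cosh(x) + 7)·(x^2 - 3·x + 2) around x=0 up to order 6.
83·x^6/30 - 35·x^5/4 + 51·x^4/2 - 65·x^3 + 106·x^2 - 100·x + 40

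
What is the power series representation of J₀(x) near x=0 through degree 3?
1 - x^2/4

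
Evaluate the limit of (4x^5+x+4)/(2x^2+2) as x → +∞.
This is an ∞/∞ indeterminate form as x → +∞.
Divide numerator and denominator by x^5 and let the lower-order terms vanish; the numerator's degree 5 exceeds the denominator's degree 2, so the quotient diverges.
Limit = ∞.

Final answer: ∞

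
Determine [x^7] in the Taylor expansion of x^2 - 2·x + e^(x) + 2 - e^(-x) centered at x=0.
Expand to order 7: x^2 - 2·x + e^(x) + 2 - e^(-x) = x^7/2520 + x^5/60 + x^3/3 + x^2 + 2 + O(x^8).
The coefficient of x^7 is 1/2520.

Final answer: 1/2520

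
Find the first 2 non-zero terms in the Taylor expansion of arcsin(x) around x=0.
x^3/6 + x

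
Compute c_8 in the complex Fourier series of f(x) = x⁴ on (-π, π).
Compute the real Fourier coefficients first: a_8 = -3/256 + π^2/8, b_8 = 0.
Then c_8 = (a_8 − i·b_8)/2 = -3/512 + π^2/16.

Final answer: -3/512 + π^2/16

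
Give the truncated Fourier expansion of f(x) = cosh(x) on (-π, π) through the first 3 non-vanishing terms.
-cos(x)·sinh(π)/π + 2·cos(2·x)·sinh(π)/(5·π) + sinh(π)/π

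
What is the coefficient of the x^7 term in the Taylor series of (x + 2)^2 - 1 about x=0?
Expand to order 7: (x + 2)^2 - 1 = x^2 + 4·x + 3 + O(x^8).
The coefficient of x^7 is 0.

Final answer: 0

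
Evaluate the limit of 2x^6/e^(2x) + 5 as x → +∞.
The quotient is an ∞/∞ indeterminate form as x → +∞.
The exponential denominator e^(2x) dominates the polynomial numerator (e^x ≫ x^6 as x → ∞), so the quotient → 0.
Adding the constant: 0 + 5 = 5. Limit = 5.

Final answer: 5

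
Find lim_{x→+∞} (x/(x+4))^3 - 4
As x → +∞: x/(x+4) = 1/(1 + 4/x) → 1, and the 3rd power of a limit-1 base also → 1; with the additive constant, 1 - 4 = -3.
Limit = -3.

Final answer: -3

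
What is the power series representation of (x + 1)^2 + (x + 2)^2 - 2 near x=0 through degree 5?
2·x^2 + 6·x + 3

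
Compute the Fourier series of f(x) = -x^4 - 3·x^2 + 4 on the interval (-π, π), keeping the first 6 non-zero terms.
(-36 + 8·π^2)·cos(x) - 2·π^2·cos(2·x) + (20/27 + 8·π^2/9)·cos(3·x) + (-π^2/2 - 9/16)·cos(4·x) + (252/625 + 8·π^2/25)·cos(5·x) - π^4/5 - π^2 + 4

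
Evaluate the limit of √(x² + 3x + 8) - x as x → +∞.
As x → +∞: multiply by the conjugate to get (3x+8)/(√(x²+3x+8)+x); the denominator ~ 2x, so the limit is 3/2.
Limit = 3/2.

Final answer: 3/2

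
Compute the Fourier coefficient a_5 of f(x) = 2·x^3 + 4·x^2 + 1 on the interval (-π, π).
a_5 = (1/π) ∫_{-π}^{π} f(x)·cos(5x) dx.
Evaluate the integral (use parity and integration by parts as needed): a_5 = -16/25.

Final answer: -16/25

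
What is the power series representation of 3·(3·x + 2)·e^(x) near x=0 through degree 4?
7·x^4/4 + 11·x^3/2 + 12·x^2 + 15·x + 6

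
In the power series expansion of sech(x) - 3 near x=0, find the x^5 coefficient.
Expand to order 5: sech(x) - 3 = 5·x^4/24 - x^2/2 - 2 + O(x^6).
The coefficient of x^5 is 0.

Final answer: 0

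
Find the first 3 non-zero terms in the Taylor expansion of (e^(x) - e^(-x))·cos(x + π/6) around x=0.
-√(3)·x^3/3 - x^2 + √(3)·x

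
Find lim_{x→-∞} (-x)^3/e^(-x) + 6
The quotient is an ∞/∞ indeterminate form as x → -∞.
Compare growth rates of the dominant terms (exponentials ≫ polynomials ≫ logarithms), or apply L'Hôpital's rule; the quotient → 0.
Adding the constant: 0 + 6 = 6. Limit = 6.

Final answer: 6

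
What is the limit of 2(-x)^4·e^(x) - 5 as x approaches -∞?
The product is a 0·∞ indeterminate form at x → -∞.
Rewrite the product as 2(-x)^4 / e^(-x) (an ∞/∞ form) and apply L'Hôpital, or use the standard hierarchy e^(|x|) ≫ |(-x)^4| as x → -∞.
The indeterminate product → 0, so the limit = -5.

Final answer: -5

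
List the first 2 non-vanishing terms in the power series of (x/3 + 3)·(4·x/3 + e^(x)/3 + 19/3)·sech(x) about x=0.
65·x/9 + 20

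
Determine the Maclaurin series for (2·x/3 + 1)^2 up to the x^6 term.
4·x^2/9 + 4·x/3 + 1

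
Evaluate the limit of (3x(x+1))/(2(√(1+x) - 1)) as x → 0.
Both numerator and denominator → 0 as x → 0; this is a 0/0 indeterminate form.
Expand each to leading order near x = 0: numerator ~ 3·x, denominator ~ x.
The limit of the ratio is 3.

Final answer: 3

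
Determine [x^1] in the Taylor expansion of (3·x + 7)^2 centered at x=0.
Expand to order 1: (3·x + 7)^2 = 42·x + 49 + O(x^2).
The coefficient of x^1 is 42.

Final answer: 42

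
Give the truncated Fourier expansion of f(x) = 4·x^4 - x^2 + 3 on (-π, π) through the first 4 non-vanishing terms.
(196 - 32·π^2)·cos(x) + (-13 + 8·π^2)·cos(2·x) + (76/27 - 32·π^2/9)·cos(3·x) - π^2/3 + 3 + 4·π^4/5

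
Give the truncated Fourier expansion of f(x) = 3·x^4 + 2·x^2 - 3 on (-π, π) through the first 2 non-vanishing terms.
(136 - 24·π^2)·cos(x) - 3 + 2·π^2/3 + 3·π^4/5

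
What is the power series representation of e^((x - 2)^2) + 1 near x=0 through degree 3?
-44·x^3·e^(4)/3 + 9·x^2·e^(4) - 4·x·e^(4) + 1 + e^(4)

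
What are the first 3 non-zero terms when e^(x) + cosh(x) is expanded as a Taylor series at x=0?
x^2 + x + 2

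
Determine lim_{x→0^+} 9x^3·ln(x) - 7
The product is a 0·∞ indeterminate form at x → 0⁺.
Rewrite the product as 9·ln(x) / x^(-3) and apply L'Hôpital, or use the standard hierarchy x^(-3) ≫ |ln x| as x → 0⁺.
The indeterminate product → 0, so the limit = -7.

Final answer: -7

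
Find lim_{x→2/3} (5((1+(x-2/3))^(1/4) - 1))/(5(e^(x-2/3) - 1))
Both numerator and denominator → 0 as x → 2/3; this is a 0/0 indeterminate form.
Expand each to leading order near x = 2/3: numerator ~ 5·(x - 2/3)/4, denominator ~ 5·(x - 2/3).
The limit of the ratio is 1/4.

Final answer: 1/4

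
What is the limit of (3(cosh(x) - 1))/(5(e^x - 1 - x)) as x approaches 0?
Both numerator and denominator → 0 as x → 0; this is a 0/0 indeterminate form.
Expand each to leading order near x = 0: numerator ~ 3·x^2/2, denominator ~ 5·x^2/2.
The limit of the ratio is 3/5.

Final answer: 3/5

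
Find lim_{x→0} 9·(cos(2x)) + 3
Direct substitution at x = 0 gives 12.

Final answer: 12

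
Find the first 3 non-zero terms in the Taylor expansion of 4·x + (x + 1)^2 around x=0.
x^2 + 6·x + 1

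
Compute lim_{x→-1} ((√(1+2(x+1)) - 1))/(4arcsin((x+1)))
Both numerator and denominator → 0 as x → -1; this is a 0/0 indeterminate form.
Expand each to leading order near x = -1: numerator ~ (x + 1), denominator ~ 4·(x + 1).
The limit of the ratio is 1/4.

Final answer: 1/4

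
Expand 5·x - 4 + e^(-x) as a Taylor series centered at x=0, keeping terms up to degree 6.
x^6/720 - x^5/120 + x^4/24 - x^3/6 + x^2/2 + 4·x - 3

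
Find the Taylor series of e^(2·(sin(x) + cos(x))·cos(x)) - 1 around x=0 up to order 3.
-4·x^3·e^(2) + 2·x·e^(2) - 1 + e^(2)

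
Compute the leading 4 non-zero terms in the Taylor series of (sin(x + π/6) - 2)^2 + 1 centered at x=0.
-x^4/4 + 3·x^2/2 - 3·√(3)·x/2 + 13/4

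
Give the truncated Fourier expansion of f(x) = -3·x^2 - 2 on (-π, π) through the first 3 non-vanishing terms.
12·cos(x) - 3·cos(2·x) - π^2 - 2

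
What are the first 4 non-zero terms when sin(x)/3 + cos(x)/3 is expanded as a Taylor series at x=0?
-x^3/18 - x^2/6 + x/3 + 1/3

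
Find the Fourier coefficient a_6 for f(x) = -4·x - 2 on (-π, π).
a_6 = (1/π) ∫_{-π}^{π} f(x)·cos(6x) dx.
Evaluate the integral (use parity and integration by parts as needed): a_6 = 0.

Final answer: 0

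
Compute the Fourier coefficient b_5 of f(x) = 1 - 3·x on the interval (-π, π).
b_5 = (1/π) ∫_{-π}^{π} f(x)·sin(5x) dx.
Evaluate the integral (use parity and integration by parts as needed): b_5 = -6/5.

Final answer: -6/5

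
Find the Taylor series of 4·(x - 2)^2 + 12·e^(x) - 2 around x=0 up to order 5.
x^5/10 + x^4/2 + 2·x^3 + 10·x^2 - 4·x + 26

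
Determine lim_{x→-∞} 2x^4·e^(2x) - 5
The product is a 0·∞ indeterminate form at x → -∞.
Rewrite the product as 2x^4 / e^(-2x) (an ∞/∞ form) and apply L'Hôpital, or use the standard hierarchy e^(2|x|) ≫ |x^4| as x → -∞.
The indeterminate product → 0, so the limit = -5.

Final answer: -5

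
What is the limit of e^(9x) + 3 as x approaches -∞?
Evaluate the dominant behaviour as x → -∞; each term tends to a finite value or vanishes.
Limit = 3.

Final answer: 3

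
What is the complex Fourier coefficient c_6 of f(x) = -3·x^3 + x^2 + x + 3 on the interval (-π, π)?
Compute the real Fourier coefficients first: a_6 = 1/9, b_6 = -1/2 + π^2.
Then c_6 = (a_6 − i·b_6)/2 = 1/18 - i·π^2/2 + i/4.

Final answer: 1/18 - i·π^2/2 + i/4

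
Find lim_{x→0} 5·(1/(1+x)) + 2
Direct substitution at x = 0 gives 7.

Final answer: 7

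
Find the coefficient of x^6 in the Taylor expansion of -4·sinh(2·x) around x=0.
Expand to order 6: -4·sinh(2·x) = -16·x^5/15 - 16·x^3/3 - 8·x + O(x^7).
The coefficient of x^6 is 0.

Final answer: 0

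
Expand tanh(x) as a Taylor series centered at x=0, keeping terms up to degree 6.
2·x^5/15 - x^3/3 + x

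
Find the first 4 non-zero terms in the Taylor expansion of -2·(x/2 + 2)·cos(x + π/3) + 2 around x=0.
x^4·(-√(3)/12 - 1/12) + x^3·(1/4 - √(3)/3) + x^2·(√(3)/2 + 1) + x·(-1/2 + 2·√(3))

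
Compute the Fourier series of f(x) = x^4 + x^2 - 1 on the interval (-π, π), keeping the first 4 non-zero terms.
(44 - 8·π^2)·cos(x) + (-2 + 2·π^2)·cos(2·x) + (4/27 - 8·π^2/9)·cos(3·x) - 1 + π^2/3 + π^4/5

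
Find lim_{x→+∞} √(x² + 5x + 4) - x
This is an ∞ − ∞ indeterminate form.
Multiply and divide by the conjugate √(x²+5x + 4) + x; the x² terms cancel, leaving (5x + 4)/(√(x²+5x + 4)+x) → 5/2.
Limit = 5/2.

Final answer: 5/2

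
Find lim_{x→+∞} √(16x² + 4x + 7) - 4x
As x → +∞: multiply by the conjugate to get (4x+7)/(√(16x²+4x+7)+4x); the denominator ~ 8x, so the limit is 4/8 = 1/2.
Limit = 1/2.

Final answer: 1/2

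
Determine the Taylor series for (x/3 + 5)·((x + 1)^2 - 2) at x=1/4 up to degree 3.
-427/192 + 201·(x - 1/4)/16 + 71·(x - 1/4)^2/12 + (x - 1/4)^3/3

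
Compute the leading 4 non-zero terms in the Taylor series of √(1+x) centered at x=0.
x^3/16 - x^2/8 + x/2 + 1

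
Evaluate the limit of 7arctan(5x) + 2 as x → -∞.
Evaluate the dominant behaviour as x → -∞; each term tends to a finite value or vanishes.
Limit = 2 - 7·π/2.

Final answer: 2 - 7·π/2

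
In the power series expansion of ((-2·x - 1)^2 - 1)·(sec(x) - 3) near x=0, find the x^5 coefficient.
Expand to order 5: ((-2·x - 1)^2 - 1)·(sec(x) - 3) = 5·x^5/6 + 2·x^4 + 2·x^3 - 8·x^2 - 8·x + O(x^6).
The coefficient of x^5 is 5/6.

Final answer: 5/6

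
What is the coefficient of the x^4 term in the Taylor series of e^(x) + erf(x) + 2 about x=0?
Expand to order 4: e^(x) + erf(x) + 2 = x^4/24 + x^3·(1/6 - 2/(3·√(π))) + x^2/2 + x·(1 + 2/√(π)) + 3 + O(x^5).
The coefficient of x^4 is 1/24.

Final answer: 1/24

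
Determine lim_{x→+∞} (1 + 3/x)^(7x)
As x → +∞: write (1 + 3/x)^(7x) = ((1 + 3/x)^x)^7 → (e^3)^7 = e^21.
Limit = e^(21).

Final answer: e^(21)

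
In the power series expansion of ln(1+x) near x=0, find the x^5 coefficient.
Expand to order 5: ln(1+x) = x^5/5 - x^4/4 + x^3/3 - x^2/2 + x + O(x^6).
The coefficient of x^5 is 1/5.

Final answer: 1/5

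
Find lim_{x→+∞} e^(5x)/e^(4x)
This is an ∞/∞ indeterminate form as x → +∞.
Rewrite e^(5x)/e^(4x) = e^((5−4)x) = e^(x); the exponent coefficient is 1 > 0 so e^(x) → ∞.
Limit = ∞.

Final answer: ∞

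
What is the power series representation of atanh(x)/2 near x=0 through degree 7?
x^7/14 + x^5/10 + x^3/6 + x/2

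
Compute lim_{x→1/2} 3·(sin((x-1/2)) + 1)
Direct substitution at x = 1/2 gives 3.

Final answer: 3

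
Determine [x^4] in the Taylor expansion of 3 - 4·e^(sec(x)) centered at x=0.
Expand to order 4: 3 - 4·e^(sec(x)) = -4·e·x^4/3 - 2·e·x^2 - 4·e + 3 + O(x^5).
The coefficient of x^4 is -4·e/3.

Final answer: -4·e/3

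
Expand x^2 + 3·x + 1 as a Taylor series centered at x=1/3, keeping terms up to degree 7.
19/9 + 11·(x - 1/3)/3 + (x - 1/3)^2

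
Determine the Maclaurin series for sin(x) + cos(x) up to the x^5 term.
x^5/120 + x^4/24 - x^3/6 - x^2/2 + x + 1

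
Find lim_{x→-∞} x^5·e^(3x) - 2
The product is a 0·∞ indeterminate form at x → -∞.
Rewrite the product as x^5 / e^(-3x) (an ∞/∞ form) and apply L'Hôpital, or use the standard hierarchy e^(3|x|) ≫ |x^5| as x → -∞.
The indeterminate product → 0, so the limit = -2.

Final answer: -2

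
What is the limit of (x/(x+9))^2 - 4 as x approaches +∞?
As x → +∞: x/(x+9) = 1/(1 + 9/x) → 1, and the 2nd power of a limit-1 base also → 1; with the additive constant, 1 - 4 = -3.
Limit = -3.

Final answer: -3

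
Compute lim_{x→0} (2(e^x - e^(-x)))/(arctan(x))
Both numerator and denominator → 0 as x → 0; this is a 0/0 indeterminate form.
Expand each to leading order near x = 0: numerator ~ 4·x, denominator ~ x.
The limit of the ratio is 4.

Final answer: 4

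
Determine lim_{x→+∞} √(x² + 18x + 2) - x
This is an ∞ − ∞ indeterminate form.
Multiply and divide by the conjugate √(x²+18x + 2) + x; the x² terms cancel, leaving (18x + 2)/(√(x²+18x + 2)+x) → 18/2 = 9.
Limit = 9.

Final answer: 9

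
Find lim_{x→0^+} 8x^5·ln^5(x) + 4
The product is a 0·∞ indeterminate form at x → 0⁺.
Rewrite the product as 8·ln^5(x) / x^(-5) and apply L'Hôpital, or use the standard hierarchy x^(-5) ≫ |ln x|^5 as x → 0⁺.
The indeterminate product → 0, so the limit = 4.

Final answer: 4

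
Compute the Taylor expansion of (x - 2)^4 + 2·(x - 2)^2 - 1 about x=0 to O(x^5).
x^4 - 8·x^3 + 26·x^2 - 40·x + 23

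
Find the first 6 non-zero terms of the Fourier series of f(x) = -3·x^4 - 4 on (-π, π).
(-144 + 24·π^2)·cos(x) + (9 - 6·π^2)·cos(2·x) + (-16/9 + 8·π^2/3)·cos(3·x) + (9/16 - 3·π^2/2)·cos(4·x) + (-144/625 + 24·π^2/25)·cos(5·x) - 3·π^4/5 - 4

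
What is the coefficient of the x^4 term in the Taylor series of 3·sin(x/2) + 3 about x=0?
Expand to order 4: 3·sin(x/2) + 3 = -x^3/16 + 3·x/2 + 3 + O(x^5).
The coefficient of x^4 is 0.

Final answer: 0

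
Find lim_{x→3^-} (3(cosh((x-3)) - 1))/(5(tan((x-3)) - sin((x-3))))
Both numerator and denominator → 0 as x → 3^-; this is a 0/0 indeterminate form.
Expand each to leading order near x = 3: numerator ~ 3·(x - 3)^2/2, denominator ~ 5·(x - 3)^3/2.
The limit of the ratio is -∞.

Final answer: -∞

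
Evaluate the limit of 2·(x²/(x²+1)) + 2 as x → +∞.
Evaluate the dominant behaviour as x → +∞; each term tends to a finite value or vanishes.
Limit = 4.

Final answer: 4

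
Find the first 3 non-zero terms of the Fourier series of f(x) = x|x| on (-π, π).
(-8 + 2·π^2)·sin(x)/π - π·sin(2·x) + (-8 + 18·π^2)·sin(3·x)/(27·π)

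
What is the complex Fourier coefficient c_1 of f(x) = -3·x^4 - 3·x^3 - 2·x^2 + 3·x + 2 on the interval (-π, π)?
Compute the real Fourier coefficients first: a_1 = -136 + 24·π^2, b_1 = 42 - 6·π^2.
Then c_1 = (a_1 − i·b_1)/2 = -68 + 12·π^2 - 21·i + 3·i·π^2.

Final answer: -68 + 12·π^2 - 21·i + 3·i·π^2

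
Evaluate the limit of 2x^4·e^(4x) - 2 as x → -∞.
The product is a 0·∞ indeterminate form at x → -∞.
Rewrite the product as 2x^4 / e^(-4x) (an ∞/∞ form) and apply L'Hôpital, or use the standard hierarchy e^(4|x|) ≫ |x^4| as x → -∞.
The indeterminate product → 0, so the limit = -2.

Final answer: -2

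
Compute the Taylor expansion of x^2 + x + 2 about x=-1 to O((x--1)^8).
2 - (x + 1) + (x + 1)^2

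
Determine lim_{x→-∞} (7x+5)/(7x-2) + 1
Evaluate the dominant behaviour as x → -∞; each term tends to a finite value or vanishes.
Limit = 2.

Final answer: 2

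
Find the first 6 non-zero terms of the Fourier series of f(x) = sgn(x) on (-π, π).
4·sin(x)/π + 4·sin(3·x)/(3·π) + 4·sin(5·x)/(5·π) + 4·sin(7·x)/(7·π) + 4·sin(9·x)/(9·π) + 4·sin(11·x)/(11·π)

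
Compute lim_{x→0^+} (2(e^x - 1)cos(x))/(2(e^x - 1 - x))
Both numerator and denominator → 0 as x → 0^+; this is a 0/0 indeterminate form.
Expand each to leading order near x = 0: numerator ~ 2·x, denominator ~ x^2.
The limit of the ratio is ∞.

Final answer: ∞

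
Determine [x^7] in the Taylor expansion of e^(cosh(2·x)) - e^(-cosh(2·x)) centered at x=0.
Expand to order 7: e^(cosh(2·x)) - e^(-cosh(2·x)) = x^6·(4·e^(-1)/45 + 124·e/45) + x^4·(-4·e^(-1)/3 + 8·e/3) + x^2·(2·e^(-1) + 2·e) - e^(-1) + e + O(x^8).
The coefficient of x^7 is 0.

Final answer: 0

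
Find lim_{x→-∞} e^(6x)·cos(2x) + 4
Evaluate the dominant behaviour as x → -∞; each term tends to a finite value or vanishes.
Limit = 4.

Final answer: 4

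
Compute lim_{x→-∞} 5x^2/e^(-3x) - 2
The quotient is an ∞/∞ indeterminate form as x → -∞.
Compare growth rates of the dominant terms (exponentials ≫ polynomials ≫ logarithms), or apply L'Hôpital's rule; the quotient → 0.
Adding the constant: 0 - 2 = -2. Limit = -2.

Final answer: -2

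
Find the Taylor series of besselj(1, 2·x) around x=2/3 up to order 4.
besselj(1, 4/3) + (-besselj(2, 4/3) + besselj(0, 4/3))·(x - 2/3) + (-3·besselj(1, 4/3)/2 + besselj(3, 4/3)/2)·(x - 2/3)^2 + (-besselj(0, 4/3)/2 - besselj(4, 4/3)/6 + 2·besselj(2, 4/3)/3)·(x - 2/3)^3 + (-5·besselj(3, 4/3)/24 + besselj(5, 4/3)/24 + 5·besselj(1, 4/3)/12)·(x - 2/3)^4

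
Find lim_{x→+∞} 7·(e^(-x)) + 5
Evaluate the dominant behaviour as x → +∞; each term tends to a finite value or vanishes.
Limit = 5.

Final answer: 5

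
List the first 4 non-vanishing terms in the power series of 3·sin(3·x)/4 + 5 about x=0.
243·x^5/160 - 27·x^3/8 + 9·x/4 + 5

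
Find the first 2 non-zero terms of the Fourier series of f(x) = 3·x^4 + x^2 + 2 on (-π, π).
(140 - 24·π^2)·cos(x) + 2 + π^2/3 + 3·π^4/5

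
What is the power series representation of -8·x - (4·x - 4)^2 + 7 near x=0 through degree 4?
-16·x^2 + 24·x - 9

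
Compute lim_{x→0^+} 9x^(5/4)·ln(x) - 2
The product is a 0·∞ indeterminate form at x → 0⁺.
Rewrite the product as 9·ln(x) / x^(-5/4) and apply L'Hôpital, or use the standard hierarchy x^(-5/4) ≫ |ln x| as x → 0⁺.
The indeterminate product → 0, so the limit = -2.

Final answer: -2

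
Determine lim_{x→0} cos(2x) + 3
Direct substitution at x = 0 gives 4.

Final answer: 4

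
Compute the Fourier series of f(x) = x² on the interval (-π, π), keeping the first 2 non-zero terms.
-4·cos(x) + π^2/3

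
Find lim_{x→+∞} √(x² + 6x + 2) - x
This is an ∞ − ∞ indeterminate form.
Multiply and divide by the conjugate √(x²+6x + 2) + x; the x² terms cancel, leaving (6x + 2)/(√(x²+6x + 2)+x) → 6/2 = 3.
Limit = 3.

Final answer: 3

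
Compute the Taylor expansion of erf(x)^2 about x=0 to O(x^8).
56·x^6/(45·π) - 8·x^4/(3·π) + 4·x^2/π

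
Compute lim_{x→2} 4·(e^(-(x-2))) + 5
Direct substitution at x = 2 gives 9.

Final answer: 9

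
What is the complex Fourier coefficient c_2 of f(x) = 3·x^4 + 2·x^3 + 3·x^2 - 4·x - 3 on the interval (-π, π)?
Compute the real Fourier coefficients first: a_2 = -6 + 6·π^2, b_2 = 7 - 2·π^2.
Then c_2 = (a_2 − i·b_2)/2 = -3 + 3·π^2 - 7·i/2 + i·π^2.

Final answer: -3 + 3·π^2 - 7·i/2 + i·π^2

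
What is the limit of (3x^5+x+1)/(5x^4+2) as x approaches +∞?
This is an ∞/∞ indeterminate form as x → +∞.
Divide numerator and denominator by x^5 and let the lower-order terms vanish; the numerator's degree 5 exceeds the denominator's degree 4, so the quotient diverges.
Limit = ∞.

Final answer: ∞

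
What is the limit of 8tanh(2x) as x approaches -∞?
Evaluate the dominant behaviour as x → -∞; each term tends to a finite value or vanishes.
Limit = -8.

Final answer: -8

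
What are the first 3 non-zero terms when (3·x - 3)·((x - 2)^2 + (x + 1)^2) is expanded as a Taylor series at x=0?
-12·x^2 + 21·x - 15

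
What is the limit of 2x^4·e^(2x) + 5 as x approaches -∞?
The product is a 0·∞ indeterminate form at x → -∞.
Rewrite the product as 2x^4 / e^(-2x) (an ∞/∞ form) and apply L'Hôpital, or use the standard hierarchy e^(2|x|) ≫ |x^4| as x → -∞.
The indeterminate product → 0, so the limit = 5.

Final answer: 5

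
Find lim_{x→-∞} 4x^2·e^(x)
This is a 0·∞ indeterminate form at x → -∞.
Rewrite the product as 4x^2 / e^(-x) (an ∞/∞ form) and apply L'Hôpital, or use the standard hierarchy e^(|x|) ≫ |x^2| as x → -∞.
The indeterminate product → 0, so the limit = 0.

Final answer: 0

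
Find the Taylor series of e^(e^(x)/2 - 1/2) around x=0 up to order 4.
49·x^4/384 + 11·x^3/48 + 3·x^2/8 + x/2 + 1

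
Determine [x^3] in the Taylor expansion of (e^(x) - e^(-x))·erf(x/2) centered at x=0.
Expand to order 3: (e^(x) - e^(-x))·erf(x/2) = 2·x^2/√(π) + O(x^4).
The coefficient of x^3 is 0.

Final answer: 0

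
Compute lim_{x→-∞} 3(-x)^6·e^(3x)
This is a 0·∞ indeterminate form at x → -∞.
Rewrite the product as 3(-x)^6 / e^(-3x) (an ∞/∞ form) and apply L'Hôpital, or use the standard hierarchy e^(3|x|) ≫ |(-x)^6| as x → -∞.
The indeterminate product → 0, so the limit = 0.

Final answer: 0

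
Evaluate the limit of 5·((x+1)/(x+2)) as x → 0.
Direct substitution at x = 0 gives 5/2.

Final answer: 5/2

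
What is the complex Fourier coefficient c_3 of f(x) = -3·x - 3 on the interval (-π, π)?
Compute the real Fourier coefficients first: a_3 = 0, b_3 = -2.
Then c_3 = (a_3 − i·b_3)/2 = i.

Final answer: i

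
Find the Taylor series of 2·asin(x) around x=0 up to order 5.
3·x^5/20 + x^3/3 + 2·x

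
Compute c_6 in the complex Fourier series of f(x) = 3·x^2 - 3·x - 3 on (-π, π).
Compute the real Fourier coefficients first: a_6 = 1/3, b_6 = 1.
Then c_6 = (a_6 − i·b_6)/2 = 1/6 - i/2.

Final answer: 1/6 - i/2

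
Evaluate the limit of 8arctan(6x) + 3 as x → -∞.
Evaluate the dominant behaviour as x → -∞; each term tends to a finite value or vanishes.
Limit = 3 - 4·π.

Final answer: 3 - 4·π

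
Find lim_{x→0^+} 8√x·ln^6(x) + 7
The product is a 0·∞ indeterminate form at x → 0⁺.
Rewrite the product as 8·ln^6(x) / x^(-1/2) and apply L'Hôpital, or use the standard hierarchy x^(-1/2) ≫ |ln x|^6 as x → 0⁺.
The indeterminate product → 0, so the limit = 7.

Final answer: 7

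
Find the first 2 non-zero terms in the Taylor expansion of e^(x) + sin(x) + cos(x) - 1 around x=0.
2·x + 1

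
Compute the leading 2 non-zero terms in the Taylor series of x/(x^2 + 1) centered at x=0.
-x^3 + x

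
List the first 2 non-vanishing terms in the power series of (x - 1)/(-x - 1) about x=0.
1 - 2·x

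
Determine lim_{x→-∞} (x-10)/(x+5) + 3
Evaluate the dominant behaviour as x → -∞; each term tends to a finite value or vanishes.
Limit = 4.

Final answer: 4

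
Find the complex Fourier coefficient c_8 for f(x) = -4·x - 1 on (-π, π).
Compute the real Fourier coefficients first: a_8 = 0, b_8 = 1.
Then c_8 = (a_8 − i·b_8)/2 = -i/2.

Final answer: -i/2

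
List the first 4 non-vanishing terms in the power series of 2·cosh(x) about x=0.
x^6/360 + x^4/12 + x^2 + 2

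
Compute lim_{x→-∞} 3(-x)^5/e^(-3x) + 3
The quotient is an ∞/∞ indeterminate form as x → -∞.
Compare growth rates of the dominant terms (exponentials ≫ polynomials ≫ logarithms), or apply L'Hôpital's rule; the quotient → 0.
Adding the constant: 0 + 3 = 3. Limit = 3.

Final answer: 3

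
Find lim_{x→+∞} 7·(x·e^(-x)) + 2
Evaluate the dominant behaviour as x → +∞; each term tends to a finite value or vanishes.
Limit = 2.

Final answer: 2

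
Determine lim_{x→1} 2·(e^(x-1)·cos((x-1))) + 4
Direct substitution at x = 1 gives 6.

Final answer: 6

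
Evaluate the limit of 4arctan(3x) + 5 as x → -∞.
Evaluate the dominant behaviour as x → -∞; each term tends to a finite value or vanishes.
Limit = 5 - 2·π.

Final answer: 5 - 2·π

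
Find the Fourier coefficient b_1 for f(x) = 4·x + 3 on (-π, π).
b_1 = (1/π) ∫_{-π}^{π} f(x)·sin(1x) dx.
Evaluate the integral (use parity and integration by parts as needed): b_1 = 8.

Final answer: 8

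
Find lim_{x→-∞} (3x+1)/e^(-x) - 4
The quotient is an ∞/∞ indeterminate form as x → -∞.
Compare growth rates of the dominant terms (exponentials ≫ polynomials ≫ logarithms), or apply L'Hôpital's rule; the quotient → 0.
Adding the constant: 0 - 4 = -4. Limit = -4.

Final answer: -4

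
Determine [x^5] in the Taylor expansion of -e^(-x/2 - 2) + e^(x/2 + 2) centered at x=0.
Expand to order 5: -e^(-x/2 - 2) + e^(x/2 + 2) = x^5·(e^(-2)/3840 + e^(2)/3840) + x^4·(-e^(-2)/384 + e^(2)/384) + x^3·(e^(-2)/48 + e^(2)/48) + x^2·(-e^(-2)/8 + e^(2)/8) + x·(e^(-2)/2 + e^(2)/2) - e^(-2) + e^(2) + O(x^6).
The coefficient of x^5 is e^(-2)/3840 + e^(2)/3840.

Final answer: e^(-2)/3840 + e^(2)/3840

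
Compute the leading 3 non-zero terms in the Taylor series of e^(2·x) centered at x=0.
2·x^2 + 2·x + 1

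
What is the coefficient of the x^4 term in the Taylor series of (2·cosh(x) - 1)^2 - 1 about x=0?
Expand to order 4: (2·cosh(x) - 1)^2 - 1 = 7·x^4/6 + 2·x^2 + O(x^5).
The coefficient of x^4 is 7/6.

Final answer: 7/6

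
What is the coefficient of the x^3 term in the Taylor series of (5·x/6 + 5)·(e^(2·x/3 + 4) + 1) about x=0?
Expand to order 3: (5·x/6 + 5)·(e^(2·x/3 + 4) + 1) = 35·x^3·e^(4)/81 + 5·x^2·e^(4)/3 + x·(5/6 + 25·e^(4)/6) + 5 + 5·e^(4) + O(x^4).
The coefficient of x^3 is 35·e^(4)/81.

Final answer: 35·e^(4)/81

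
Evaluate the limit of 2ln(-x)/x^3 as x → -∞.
This is an ∞/∞ indeterminate form as x → -∞.
Compare growth rates of the dominant terms (exponentials ≫ polynomials ≫ logarithms), or apply L'Hôpital's rule; the quotient → 0.
Limit = 0.

Final answer: 0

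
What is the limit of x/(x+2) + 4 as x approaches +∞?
Evaluate the dominant behaviour as x → +∞; each term tends to a finite value or vanishes.
Limit = 5.

Final answer: 5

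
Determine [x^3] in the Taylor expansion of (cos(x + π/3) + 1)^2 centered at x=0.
Expand to order 3: (cos(x + π/3) + 1)^2 = √(3)·x^3/2 - 3·√(3)·x/2 + 9/4 + O(x^4).
The coefficient of x^3 is √(3)/2.

Final answer: √(3)/2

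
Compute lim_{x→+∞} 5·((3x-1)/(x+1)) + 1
Evaluate the dominant behaviour as x → +∞; each term tends to a finite value or vanishes.
Limit = 16.

Final answer: 16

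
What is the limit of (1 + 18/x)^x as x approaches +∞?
As x → +∞: this is the defining limit (1 + 18/x)^x → e^18.
Limit = e^(18).

Final answer: e^(18)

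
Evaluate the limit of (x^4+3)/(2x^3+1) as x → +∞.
This is an ∞/∞ indeterminate form as x → +∞.
Divide numerator and denominator by x^4 and let the lower-order terms vanish; the numerator's degree 4 exceeds the denominator's degree 3, so the quotient diverges.
Limit = ∞.

Final answer: ∞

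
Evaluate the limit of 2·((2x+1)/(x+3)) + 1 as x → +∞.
Evaluate the dominant behaviour as x → +∞; each term tends to a finite value or vanishes.
Limit = 5.

Final answer: 5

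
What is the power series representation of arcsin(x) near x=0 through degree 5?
3·x^5/40 + x^3/6 + x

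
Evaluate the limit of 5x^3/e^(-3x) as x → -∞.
This is an ∞/∞ indeterminate form as x → -∞.
Compare growth rates of the dominant terms (exponentials ≫ polynomials ≫ logarithms), or apply L'Hôpital's rule; the quotient → 0.
Limit = 0.

Final answer: 0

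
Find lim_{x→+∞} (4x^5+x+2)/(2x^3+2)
This is an ∞/∞ indeterminate form as x → +∞.
Divide numerator and denominator by x^5 and let the lower-order terms vanish; the numerator's degree 5 exceeds the denominator's degree 3, so the quotient diverges.
Limit = ∞.

Final answer: ∞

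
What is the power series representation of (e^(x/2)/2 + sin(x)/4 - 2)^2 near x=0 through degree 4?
-x^4/32 + 5·x^3/32 + x^2/16 - 3·x/2 + 9/4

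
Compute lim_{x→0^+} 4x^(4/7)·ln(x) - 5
The product is a 0·∞ indeterminate form at x → 0⁺.
Rewrite the product as 4·ln(x) / x^(-4/7) and apply L'Hôpital, or use the standard hierarchy x^(-4/7) ≫ |ln x| as x → 0⁺.
The indeterminate product → 0, so the limit = -5.

Final answer: -5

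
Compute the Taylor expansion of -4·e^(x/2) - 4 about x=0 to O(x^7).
-x^6/11520 - x^5/960 - x^4/96 - x^3/12 - x^2/2 - 2·x - 8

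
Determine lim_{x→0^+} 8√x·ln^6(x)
This is a 0·∞ indeterminate form at x → 0⁺.
Rewrite the product as 8·ln^6(x) / x^(-1/2) and apply L'Hôpital, or use the standard hierarchy x^(-1/2) ≫ |ln x|^6 as x → 0⁺.
The indeterminate product → 0, so the limit = 0.

Final answer: 0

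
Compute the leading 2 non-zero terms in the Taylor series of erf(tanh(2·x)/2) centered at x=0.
-10·x^3/(3·√(π)) + 2·x/√(π)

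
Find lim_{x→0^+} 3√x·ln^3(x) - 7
The product is a 0·∞ indeterminate form at x → 0⁺.
Rewrite the product as 3·ln^3(x) / x^(-1/2) and apply L'Hôpital, or use the standard hierarchy x^(-1/2) ≫ |ln x|^3 as x → 0⁺.
The indeterminate product → 0, so the limit = -7.

Final answer: -7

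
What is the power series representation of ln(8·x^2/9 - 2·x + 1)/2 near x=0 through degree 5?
-176·x^5/405 - 34·x^4/81 - 4·x^3/9 - 5·x^2/9 - x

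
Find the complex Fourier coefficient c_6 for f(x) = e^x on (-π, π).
Compute the real Fourier coefficients first: a_6 = (-1 + e^(2·π))·e^(-π)/(37·π), b_6 = (6 - 6·e^(2·π))·e^(-π)/(37·π).
Then c_6 = (a_6 − i·b_6)/2 = -e^(-π)/(74·π) + e^(π)/(74·π) - 3·i·e^(-π)/(37·π) + 3·i·e^(π)/(37·π).

Final answer: -e^(-π)/(74·π) + e^(π)/(74·π) - 3·i·e^(-π)/(37·π) + 3·i·e^(π)/(37·π)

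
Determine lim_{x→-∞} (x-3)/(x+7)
Evaluate the dominant behaviour as x → -∞; each term tends to a finite value or vanishes.
Limit = 1.

Final answer: 1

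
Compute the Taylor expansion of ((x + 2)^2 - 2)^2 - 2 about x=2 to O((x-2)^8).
194 + 224·(x - 2) + 92·(x - 2)^2 + 16·(x - 2)^3 + (x - 2)^4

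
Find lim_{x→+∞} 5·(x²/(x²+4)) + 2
Evaluate the dominant behaviour as x → +∞; each term tends to a finite value or vanishes.
Limit = 7.

Final answer: 7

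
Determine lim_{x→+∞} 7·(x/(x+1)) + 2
Evaluate the dominant behaviour as x → +∞; each term tends to a finite value or vanishes.
Limit = 9.

Final answer: 9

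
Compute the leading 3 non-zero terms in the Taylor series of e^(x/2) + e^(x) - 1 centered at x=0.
5·x^2/8 + 3·x/2 + 1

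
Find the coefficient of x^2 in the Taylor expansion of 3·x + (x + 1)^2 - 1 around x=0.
Expand to order 2: 3·x + (x + 1)^2 - 1 = x^2 + 5·x + O(x^3).
The coefficient of x^2 is 1.

Final answer: 1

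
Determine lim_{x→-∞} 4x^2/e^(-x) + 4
The quotient is an ∞/∞ indeterminate form as x → -∞.
Compare growth rates of the dominant terms (exponentials ≫ polynomials ≫ logarithms), or apply L'Hôpital's rule; the quotient → 0.
Adding the constant: 0 + 4 = 4. Limit = 4.

Final answer: 4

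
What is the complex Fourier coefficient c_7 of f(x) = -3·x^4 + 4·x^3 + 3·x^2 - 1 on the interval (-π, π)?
Compute the real Fourier coefficients first: a_7 = -732/2401 + 24·π^2/49, b_7 = -48/343 + 8·π^2/7.
Then c_7 = (a_7 − i·b_7)/2 = -366/2401 + 12·π^2/49 - 4·i·π^2/7 + 24·i/343.

Final answer: -366/2401 + 12·π^2/49 - 4·i·π^2/7 + 24·i/343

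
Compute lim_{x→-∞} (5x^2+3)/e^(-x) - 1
The quotient is an ∞/∞ indeterminate form as x → -∞.
Compare growth rates of the dominant terms (exponentials ≫ polynomials ≫ logarithms), or apply L'Hôpital's rule; the quotient → 0.
Adding the constant: 0 - 1 = -1. Limit = -1.

Final answer: -1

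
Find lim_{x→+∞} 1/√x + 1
Evaluate the dominant behaviour as x → +∞; each term tends to a finite value or vanishes.
Limit = 1.

Final answer: 1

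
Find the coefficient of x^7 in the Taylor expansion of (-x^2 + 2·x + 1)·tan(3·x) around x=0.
Expand to order 7: (-x^2 + 2·x + 1)·tan(3·x) = 2997·x^7/35 + 324·x^6/5 + 117·x^5/5 + 18·x^4 + 6·x^3 + 6·x^2 + 3·x + O(x^8).
The coefficient of x^7 is 2997/35.

Final answer: 2997/35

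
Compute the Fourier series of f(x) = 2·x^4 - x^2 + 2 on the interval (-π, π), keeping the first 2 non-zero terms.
(100 - 16·π^2)·cos(x) - π^2/3 + 2 + 2·π^4/5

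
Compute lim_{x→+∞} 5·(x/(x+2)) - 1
Evaluate the dominant behaviour as x → +∞; each term tends to a finite value or vanishes.
Limit = 4.

Final answer: 4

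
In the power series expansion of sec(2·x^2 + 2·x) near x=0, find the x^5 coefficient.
Expand to order 5: sec(2·x^2 + 2·x) = 40·x^5/3 + 16·x^4/3 + 4·x^3 + 2·x^2 + 1 + O(x^6).
The coefficient of x^5 is 40/3.

Final answer: 40/3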